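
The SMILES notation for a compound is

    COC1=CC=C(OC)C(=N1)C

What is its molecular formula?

C8H11NO2

Walk through each heavy atom and fill implicit hydrogens from standard valence (C 4, N 3, O 2, S 2, halogen 1):
  atom 1: C, bond orders sum to 1 (valence 4) → 3 H
  atom 2: O, bond orders sum to 2 (valence 2) → 0 H
  atom 3: C, bond orders sum to 4 (valence 4) → 0 H
  atom 4: C, bond orders sum to 3 (valence 4) → 1 H
  atom 5: C, bond orders sum to 3 (valence 4) → 1 H
  atom 6: C, bond orders sum to 4 (valence 4) → 0 H
  atom 7: O, bond orders sum to 2 (valence 2) → 0 H
  atom 8: C, bond orders sum to 1 (valence 4) → 3 H
  atom 9: C, bond orders sum to 4 (valence 4) → 0 H
  atom 10: N, bond orders sum to 3 (valence 3) → 0 H
  atom 11: C, bond orders sum to 1 (valence 4) → 3 H
Totals → C:8, H:11, N:1, O:2.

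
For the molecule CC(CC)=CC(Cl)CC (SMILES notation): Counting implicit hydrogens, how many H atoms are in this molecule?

Walk through each heavy atom and fill implicit hydrogens from standard valence (C 4, N 3, O 2, S 2, halogen 1):
  atom 1: C, bond orders sum to 1 (valence 4) → 3 H
  atom 2: C, bond orders sum to 4 (valence 4) → 0 H
  atom 3: C, bond orders sum to 2 (valence 4) → 2 H
  atom 4: C, bond orders sum to 1 (valence 4) → 3 H
  atom 5: C, bond orders sum to 3 (valence 4) → 1 H
  atom 6: C, bond orders sum to 3 (valence 4) → 1 H
  atom 7: Cl (halogen, monovalent) → 0 H
  atom 8: C, bond orders sum to 2 (valence 4) → 2 H
  atom 9: C, bond orders sum to 1 (valence 4) → 3 H
Total hydrogens: 15.

15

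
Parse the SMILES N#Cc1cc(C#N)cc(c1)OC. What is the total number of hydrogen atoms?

Walk through each heavy atom and fill implicit hydrogens from standard valence (C 4, N 3, O 2, S 2, halogen 1); for lowercase aromatic atoms, an aromatic c carries 1 H when it has two neighbours and 0 H with three, and aromatic n carries 0 H:
  atom 1: N, bond orders sum to 3 (valence 3) → 0 H
  atom 2: C, bond orders sum to 4 (valence 4) → 0 H
  atom 3: aromatic c, 3 neighbours → 0 H
  atom 4: aromatic c, 2 neighbours → 1 H
  atom 5: aromatic c, 3 neighbours → 0 H
  atom 6: C, bond orders sum to 4 (valence 4) → 0 H
  atom 7: N, bond orders sum to 3 (valence 3) → 0 H
  atom 8: aromatic c, 2 neighbours → 1 H
  atom 9: aromatic c, 3 neighbours → 0 H
  atom 10: aromatic c, 2 neighbours → 1 H
  atom 11: O, bond orders sum to 2 (valence 2) → 0 H
  atom 12: C, bond orders sum to 1 (valence 4) → 3 H
Total hydrogens: 6.

6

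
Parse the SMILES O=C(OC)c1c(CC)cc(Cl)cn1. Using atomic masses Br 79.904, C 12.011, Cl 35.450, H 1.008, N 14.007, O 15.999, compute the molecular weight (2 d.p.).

199.63 g/mol

First, the molecular formula is C9H10ClNO2 (counting implicit H from valence).
  C: 9 × 12.011 = 108.099
  Cl: 1 × 35.450 = 35.450
  H: 10 × 1.008 = 10.080
  N: 1 × 14.007 = 14.007
  O: 2 × 15.999 = 31.998
Sum: 9×12.011 + 1×35.450 + 10×1.008 + 1×14.007 + 2×15.999 = 199.634 → 199.63 g/mol.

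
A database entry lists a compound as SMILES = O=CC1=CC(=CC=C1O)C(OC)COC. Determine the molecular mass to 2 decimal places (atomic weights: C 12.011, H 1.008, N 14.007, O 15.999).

210.23 g/mol

First, the molecular formula is C11H14O4 (counting implicit H from valence).
  C: 11 × 12.011 = 132.121
  H: 14 × 1.008 = 14.112
  O: 4 × 15.999 = 63.996
Sum: 11×12.011 + 14×1.008 + 4×15.999 = 210.229 → 210.23 g/mol.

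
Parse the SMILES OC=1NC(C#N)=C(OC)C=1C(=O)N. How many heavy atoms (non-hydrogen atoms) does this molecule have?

13

Every atom symbol written in the SMILES (organic subset) is one heavy atom; implicit H are not written.
Heavy atoms by element → C:7, N:3, O:3.
Total: 13.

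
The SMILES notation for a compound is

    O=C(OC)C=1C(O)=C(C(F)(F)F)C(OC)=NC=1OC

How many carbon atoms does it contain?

10

Count every carbon token in the SMILES (each C, including those in ring-closure positions and inside branches).
Carbon count: 10.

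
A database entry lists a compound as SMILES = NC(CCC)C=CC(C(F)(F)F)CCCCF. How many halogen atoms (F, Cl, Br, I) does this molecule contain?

4

Halogen atoms appear at heavy-atom positions 10, 11, 12, 17 (4×F).
Other groups present: 1 alkene, 1 primary amine.
Halogen count: 4.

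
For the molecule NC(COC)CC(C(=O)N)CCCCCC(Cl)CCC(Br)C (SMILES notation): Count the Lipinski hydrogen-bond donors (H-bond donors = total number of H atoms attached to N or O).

4

Donors: find every N or O and count the H atoms it carries.
  atom 1 (N): bond orders sum to 1 → 2 H
  atom 4 (O): bond orders sum to 2 → 0 H
  atom 9 (O): bond orders sum to 2 → 0 H
  atom 10 (N): bond orders sum to 1 → 2 H
Lipinski HBD = 4.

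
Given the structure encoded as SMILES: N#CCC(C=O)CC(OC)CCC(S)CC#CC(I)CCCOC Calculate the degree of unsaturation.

Degree of unsaturation = (number of rings) + (number of π bonds).
Ring closures in the SMILES: 0.
π bonds: 1 double bond (each 1 DoU), 2 triple bonds (each 2 DoU) → 5 DoU from unsaturation.
Total DoU = 0 + 5 = 5.

5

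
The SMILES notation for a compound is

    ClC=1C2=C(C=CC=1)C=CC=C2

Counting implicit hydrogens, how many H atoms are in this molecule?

Walk through each heavy atom and fill implicit hydrogens from standard valence (C 4, N 3, O 2, S 2, halogen 1):
  atom 1: Cl (halogen, monovalent) → 0 H
  atom 2: C, bond orders sum to 4 (valence 4) → 0 H
  atom 3: C, bond orders sum to 4 (valence 4) → 0 H
  atom 4: C, bond orders sum to 4 (valence 4) → 0 H
  atom 5: C, bond orders sum to 3 (valence 4) → 1 H
  atom 6: C, bond orders sum to 3 (valence 4) → 1 H
  atom 7: C, bond orders sum to 3 (valence 4) → 1 H
  atom 8: C, bond orders sum to 3 (valence 4) → 1 H
  atom 9: C, bond orders sum to 3 (valence 4) → 1 H
  atom 10: C, bond orders sum to 3 (valence 4) → 1 H
  atom 11: C, bond orders sum to 3 (valence 4) → 1 H
Total hydrogens: 7.

7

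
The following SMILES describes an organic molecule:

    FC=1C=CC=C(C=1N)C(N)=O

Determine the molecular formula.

C7H7FN2O

Walk through each heavy atom and fill implicit hydrogens from standard valence (C 4, N 3, O 2, S 2, halogen 1):
  atom 1: F (halogen, monovalent) → 0 H
  atom 2: C, bond orders sum to 4 (valence 4) → 0 H
  atom 3: C, bond orders sum to 3 (valence 4) → 1 H
  atom 4: C, bond orders sum to 3 (valence 4) → 1 H
  atom 5: C, bond orders sum to 3 (valence 4) → 1 H
  atom 6: C, bond orders sum to 4 (valence 4) → 0 H
  atom 7: C, bond orders sum to 4 (valence 4) → 0 H
  atom 8: N, bond orders sum to 1 (valence 3) → 2 H
  atom 9: C, bond orders sum to 4 (valence 4) → 0 H
  atom 10: N, bond orders sum to 1 (valence 3) → 2 H
  atom 11: O, bond orders sum to 2 (valence 2) → 0 H
Totals → C:7, H:7, F:1, N:2, O:1.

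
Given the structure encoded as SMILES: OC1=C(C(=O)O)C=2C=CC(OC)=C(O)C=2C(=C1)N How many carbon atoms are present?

12

Count every carbon token in the SMILES (each C, including those in ring-closure positions and inside branches).
Carbon count: 12.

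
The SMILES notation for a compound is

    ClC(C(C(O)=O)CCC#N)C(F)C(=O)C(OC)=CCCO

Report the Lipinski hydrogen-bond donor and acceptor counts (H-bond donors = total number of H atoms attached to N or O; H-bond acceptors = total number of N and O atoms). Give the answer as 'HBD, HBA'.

2, 6

Donors: find every N or O and count the H atoms it carries.
  atom 5 (O): bond orders sum to 1 → 1 H
  atom 6 (O): bond orders sum to 2 → 0 H
  atom 10 (N): bond orders sum to 3 → 0 H
  atom 14 (O): bond orders sum to 2 → 0 H
  atom 16 (O): bond orders sum to 2 → 0 H
  atom 21 (O): bond orders sum to 1 → 1 H
Lipinski HBD = 2.
Acceptors: N atoms = 1, O atoms = 5 → HBA = 6.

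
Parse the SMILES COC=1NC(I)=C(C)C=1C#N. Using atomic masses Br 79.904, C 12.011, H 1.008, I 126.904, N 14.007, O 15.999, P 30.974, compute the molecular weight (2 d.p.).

First, the molecular formula is C7H7IN2O (counting implicit H from valence).
  C: 7 × 12.011 = 84.077
  H: 7 × 1.008 = 7.056
  I: 1 × 126.904 = 126.904
  N: 2 × 14.007 = 28.014
  O: 1 × 15.999 = 15.999
Sum: 7×12.011 + 7×1.008 + 1×126.904 + 2×14.007 + 1×15.999 = 262.050 → 262.05 g/mol.

262.05 g/mol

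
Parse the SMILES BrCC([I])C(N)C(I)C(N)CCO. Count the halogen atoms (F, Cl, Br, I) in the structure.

3

Halogen atoms appear at heavy-atom positions 1, 4, 8 (1×Br, 2×I).
Other groups present: 1 hydroxyl, 2 primary amine.
Halogen count: 3.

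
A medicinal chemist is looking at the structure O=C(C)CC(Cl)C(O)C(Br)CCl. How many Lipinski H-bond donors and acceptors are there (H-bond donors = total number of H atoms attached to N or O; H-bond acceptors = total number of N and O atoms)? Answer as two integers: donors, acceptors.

Donors: find every N or O and count the H atoms it carries.
  atom 1 (O): bond orders sum to 2 → 0 H
  atom 8 (O): bond orders sum to 1 → 1 H
Lipinski HBD = 1.
Acceptors: N atoms = 0, O atoms = 2 → HBA = 2.

1, 2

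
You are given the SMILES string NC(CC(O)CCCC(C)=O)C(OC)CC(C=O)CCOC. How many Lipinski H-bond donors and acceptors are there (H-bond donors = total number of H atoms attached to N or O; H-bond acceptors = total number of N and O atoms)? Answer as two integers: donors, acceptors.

3, 6

Donors: find every N or O and count the H atoms it carries.
  atom 1 (N): bond orders sum to 1 → 2 H
  atom 5 (O): bond orders sum to 1 → 1 H
  atom 11 (O): bond orders sum to 2 → 0 H
  atom 13 (O): bond orders sum to 2 → 0 H
  atom 18 (O): bond orders sum to 2 → 0 H
  atom 21 (O): bond orders sum to 2 → 0 H
Lipinski HBD = 3.
Acceptors: N atoms = 1, O atoms = 5 → HBA = 6.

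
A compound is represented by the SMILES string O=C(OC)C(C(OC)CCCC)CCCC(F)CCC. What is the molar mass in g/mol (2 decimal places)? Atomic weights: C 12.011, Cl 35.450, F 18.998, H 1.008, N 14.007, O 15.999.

First, the molecular formula is C16H31FO3 (counting implicit H from valence).
  C: 16 × 12.011 = 192.176
  F: 1 × 18.998 = 18.998
  H: 31 × 1.008 = 31.248
  O: 3 × 15.999 = 47.997
Sum: 16×12.011 + 1×18.998 + 31×1.008 + 3×15.999 = 290.419 → 290.42 g/mol.

290.42 g/mol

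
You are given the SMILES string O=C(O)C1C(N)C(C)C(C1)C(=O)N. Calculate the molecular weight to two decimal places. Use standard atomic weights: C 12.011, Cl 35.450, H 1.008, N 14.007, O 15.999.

First, the molecular formula is C8H14N2O3 (counting implicit H from valence).
  C: 8 × 12.011 = 96.088
  H: 14 × 1.008 = 14.112
  N: 2 × 14.007 = 28.014
  O: 3 × 15.999 = 47.997
Sum: 8×12.011 + 14×1.008 + 2×14.007 + 3×15.999 = 186.211 → 186.21 g/mol.

186.21 g/mol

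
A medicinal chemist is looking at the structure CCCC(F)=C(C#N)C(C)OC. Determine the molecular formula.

Walk through each heavy atom and fill implicit hydrogens from standard valence (C 4, N 3, O 2, S 2, halogen 1):
  atom 1: C, bond orders sum to 1 (valence 4) → 3 H
  atom 2: C, bond orders sum to 2 (valence 4) → 2 H
  atom 3: C, bond orders sum to 2 (valence 4) → 2 H
  atom 4: C, bond orders sum to 4 (valence 4) → 0 H
  atom 5: F (halogen, monovalent) → 0 H
  atom 6: C, bond orders sum to 4 (valence 4) → 0 H
  atom 7: C, bond orders sum to 4 (valence 4) → 0 H
  atom 8: N, bond orders sum to 3 (valence 3) → 0 H
  atom 9: C, bond orders sum to 3 (valence 4) → 1 H
  atom 10: C, bond orders sum to 1 (valence 4) → 3 H
  atom 11: O, bond orders sum to 2 (valence 2) → 0 H
  atom 12: C, bond orders sum to 1 (valence 4) → 3 H
Totals → C:9, H:14, F:1, N:1, O:1.
In Hill order: C9H14FNO.

C9H14FNO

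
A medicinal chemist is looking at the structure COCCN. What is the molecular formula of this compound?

Walk through each heavy atom and fill implicit hydrogens from standard valence (C 4, N 3, O 2, S 2, halogen 1):
  atom 1: C, bond orders sum to 1 (valence 4) → 3 H
  atom 2: O, bond orders sum to 2 (valence 2) → 0 H
  atom 3: C, bond orders sum to 2 (valence 4) → 2 H
  atom 4: C, bond orders sum to 2 (valence 4) → 2 H
  atom 5: N, bond orders sum to 1 (valence 3) → 2 H
Totals → C:3, H:9, N:1, O:1.
In Hill order: C3H9NO.

C3H9NO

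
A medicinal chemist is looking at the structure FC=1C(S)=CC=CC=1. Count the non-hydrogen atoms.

Every atom symbol written in the SMILES (organic subset) is one heavy atom; implicit H are not written.
Heavy atoms by element → C:6, F:1, S:1.
Total: 8.

8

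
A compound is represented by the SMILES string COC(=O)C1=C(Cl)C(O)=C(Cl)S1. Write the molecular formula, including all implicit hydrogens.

C6H4Cl2O3S

Walk through each heavy atom and fill implicit hydrogens from standard valence (C 4, N 3, O 2, S 2, halogen 1):
  atom 1: C, bond orders sum to 1 (valence 4) → 3 H
  atom 2: O, bond orders sum to 2 (valence 2) → 0 H
  atom 3: C, bond orders sum to 4 (valence 4) → 0 H
  atom 4: O, bond orders sum to 2 (valence 2) → 0 H
  atom 5: C, bond orders sum to 4 (valence 4) → 0 H
  atom 6: C, bond orders sum to 4 (valence 4) → 0 H
  atom 7: Cl (halogen, monovalent) → 0 H
  atom 8: C, bond orders sum to 4 (valence 4) → 0 H
  atom 9: O, bond orders sum to 1 (valence 2) → 1 H
  atom 10: C, bond orders sum to 4 (valence 4) → 0 H
  atom 11: Cl (halogen, monovalent) → 0 H
  atom 12: S, bond orders sum to 2 (valence 2) → 0 H
Totals → C:6, H:4, Cl:2, O:3, S:1.
In Hill order: C6H4Cl2O3S.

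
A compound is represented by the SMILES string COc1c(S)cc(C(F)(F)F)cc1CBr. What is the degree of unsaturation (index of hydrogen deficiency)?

Molecular formula: C9H8BrF3OS.
DoU = (2C + 2 + N − H − X) / 2, where X is the halogen count and O/S are ignored.
    = (2·9 + 2 + 0 − 8 − 4) / 2 = 8 / 2 = 4.

4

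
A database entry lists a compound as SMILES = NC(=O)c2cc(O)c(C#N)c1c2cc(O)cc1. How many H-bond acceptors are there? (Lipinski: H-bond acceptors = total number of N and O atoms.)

N atoms: 2; O atoms: 3.
Lipinski HBA = 2 + 3 = 5.

5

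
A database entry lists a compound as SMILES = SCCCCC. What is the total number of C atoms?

Count every carbon token in the SMILES (each C, including those in ring-closure positions and inside branches).
Carbon count: 5.

5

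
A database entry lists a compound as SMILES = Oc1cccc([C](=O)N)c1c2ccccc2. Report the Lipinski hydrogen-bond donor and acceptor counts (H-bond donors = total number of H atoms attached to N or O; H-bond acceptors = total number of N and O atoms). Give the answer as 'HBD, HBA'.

Donors: find every N or O and count the H atoms it carries.
  atom 1 (O): bond orders sum to 1 → 1 H
  atom 8 (O): bond orders sum to 2 → 0 H
  atom 9 (N): bond orders sum to 1 → 2 H
Lipinski HBD = 3.
Acceptors: N atoms = 1, O atoms = 2 → HBA = 3.

3, 3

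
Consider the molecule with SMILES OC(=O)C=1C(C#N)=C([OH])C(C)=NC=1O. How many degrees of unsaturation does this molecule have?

7

Molecular formula: C8H6N2O4.
DoU = (2C + 2 + N − H − X) / 2, where X is the halogen count and O/S are ignored.
    = (2·8 + 2 + 2 − 6 − 0) / 2 = 14 / 2 = 7.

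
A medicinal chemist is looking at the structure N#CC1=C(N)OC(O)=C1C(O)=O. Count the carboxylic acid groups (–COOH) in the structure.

The carboxylic acid motif appears at heavy-atom position 10 in the SMILES.
Other groups present: 1 hydroxyl, 1 nitrile, 1 primary amine.
Carboxylic acid count: 1.

1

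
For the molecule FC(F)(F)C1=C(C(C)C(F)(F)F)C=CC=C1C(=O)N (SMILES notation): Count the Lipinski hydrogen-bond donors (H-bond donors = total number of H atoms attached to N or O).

Donors: find every N or O and count the H atoms it carries.
  atom 18 (O): bond orders sum to 2 → 0 H
  atom 19 (N): bond orders sum to 1 → 2 H
Lipinski HBD = 2.

2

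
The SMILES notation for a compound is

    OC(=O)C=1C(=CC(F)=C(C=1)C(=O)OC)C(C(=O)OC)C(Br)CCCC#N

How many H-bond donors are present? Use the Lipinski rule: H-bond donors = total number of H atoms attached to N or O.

Donors: find every N or O and count the H atoms it carries.
  atom 1 (O): bond orders sum to 1 → 1 H
  atom 3 (O): bond orders sum to 2 → 0 H
  atom 12 (O): bond orders sum to 2 → 0 H
  atom 13 (O): bond orders sum to 2 → 0 H
  atom 17 (O): bond orders sum to 2 → 0 H
  atom 18 (O): bond orders sum to 2 → 0 H
  atom 26 (N): bond orders sum to 3 → 0 H
Lipinski HBD = 1.

1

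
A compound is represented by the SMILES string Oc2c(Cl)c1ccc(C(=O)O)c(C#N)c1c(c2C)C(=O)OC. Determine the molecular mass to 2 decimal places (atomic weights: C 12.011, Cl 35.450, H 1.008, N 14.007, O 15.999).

319.70 g/mol

First, the molecular formula is C15H10ClNO5 (counting implicit H from valence).
  C: 15 × 12.011 = 180.165
  Cl: 1 × 35.450 = 35.450
  H: 10 × 1.008 = 10.080
  N: 1 × 14.007 = 14.007
  O: 5 × 15.999 = 79.995
Sum: 15×12.011 + 1×35.450 + 10×1.008 + 1×14.007 + 5×15.999 = 319.697 → 319.70 g/mol.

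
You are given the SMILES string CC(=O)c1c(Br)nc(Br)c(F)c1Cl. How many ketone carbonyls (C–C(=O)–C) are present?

The ketone motif appears at heavy-atom position 2 in the SMILES.
Ketone count: 1.

1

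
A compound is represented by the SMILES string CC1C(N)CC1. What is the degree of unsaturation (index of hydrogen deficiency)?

1

Degree of unsaturation = (number of rings) + (number of π bonds).
Ring closures in the SMILES: 1.
π bonds: none → 0 DoU from unsaturation.
Total DoU = 1 + 0 = 1.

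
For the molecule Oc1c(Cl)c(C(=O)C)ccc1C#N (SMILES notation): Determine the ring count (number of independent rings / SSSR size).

1

In SMILES, each pair of matching ring-closure digits denotes one ring-closing bond; the number of such bonds equals the number of independent rings.
Ring-closure bonds here: 1.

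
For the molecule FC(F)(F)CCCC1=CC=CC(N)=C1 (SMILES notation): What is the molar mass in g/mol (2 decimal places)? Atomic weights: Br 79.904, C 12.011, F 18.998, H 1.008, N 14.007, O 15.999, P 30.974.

First, the molecular formula is C10H12F3N (counting implicit H from valence).
  C: 10 × 12.011 = 120.110
  F: 3 × 18.998 = 56.994
  H: 12 × 1.008 = 12.096
  N: 1 × 14.007 = 14.007
Sum: 10×12.011 + 3×18.998 + 12×1.008 + 1×14.007 = 203.207 → 203.21 g/mol.

203.21 g/mol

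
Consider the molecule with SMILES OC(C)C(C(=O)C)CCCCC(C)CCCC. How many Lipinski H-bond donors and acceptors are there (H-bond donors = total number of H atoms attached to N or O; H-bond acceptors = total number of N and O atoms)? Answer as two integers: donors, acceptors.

1, 2

Donors: find every N or O and count the H atoms it carries.
  atom 1 (O): bond orders sum to 1 → 1 H
  atom 6 (O): bond orders sum to 2 → 0 H
Lipinski HBD = 1.
Acceptors: N atoms = 0, O atoms = 2 → HBA = 2.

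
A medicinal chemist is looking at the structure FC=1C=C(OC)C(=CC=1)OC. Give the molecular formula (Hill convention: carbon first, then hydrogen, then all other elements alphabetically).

C8H9FO2

Walk through each heavy atom and fill implicit hydrogens from standard valence (C 4, N 3, O 2, S 2, halogen 1):
  atom 1: F (halogen, monovalent) → 0 H
  atom 2: C, bond orders sum to 4 (valence 4) → 0 H
  atom 3: C, bond orders sum to 3 (valence 4) → 1 H
  atom 4: C, bond orders sum to 4 (valence 4) → 0 H
  atom 5: O, bond orders sum to 2 (valence 2) → 0 H
  atom 6: C, bond orders sum to 1 (valence 4) → 3 H
  atom 7: C, bond orders sum to 4 (valence 4) → 0 H
  atom 8: C, bond orders sum to 3 (valence 4) → 1 H
  atom 9: C, bond orders sum to 3 (valence 4) → 1 H
  atom 10: O, bond orders sum to 2 (valence 2) → 0 H
  atom 11: C, bond orders sum to 1 (valence 4) → 3 H
Totals → C:8, H:9, F:1, O:2.
In Hill order: C8H9FO2.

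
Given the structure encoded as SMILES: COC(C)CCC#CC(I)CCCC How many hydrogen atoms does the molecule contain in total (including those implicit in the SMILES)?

Walk through each heavy atom and fill implicit hydrogens from standard valence (C 4, N 3, O 2, S 2, halogen 1):
  atom 1: C, bond orders sum to 1 (valence 4) → 3 H
  atom 2: O, bond orders sum to 2 (valence 2) → 0 H
  atom 3: C, bond orders sum to 3 (valence 4) → 1 H
  atom 4: C, bond orders sum to 1 (valence 4) → 3 H
  atom 5: C, bond orders sum to 2 (valence 4) → 2 H
  atom 6: C, bond orders sum to 2 (valence 4) → 2 H
  atom 7: C, bond orders sum to 4 (valence 4) → 0 H
  atom 8: C, bond orders sum to 4 (valence 4) → 0 H
  atom 9: C, bond orders sum to 3 (valence 4) → 1 H
  atom 10: I (halogen, monovalent) → 0 H
  atom 11: C, bond orders sum to 2 (valence 4) → 2 H
  atom 12: C, bond orders sum to 2 (valence 4) → 2 H
  atom 13: C, bond orders sum to 2 (valence 4) → 2 H
  atom 14: C, bond orders sum to 1 (valence 4) → 3 H
Total hydrogens: 21.

21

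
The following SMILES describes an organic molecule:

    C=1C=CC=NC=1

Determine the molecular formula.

Walk through each heavy atom and fill implicit hydrogens from standard valence (C 4, N 3, O 2, S 2, halogen 1):
  atom 1: C, bond orders sum to 3 (valence 4) → 1 H
  atom 2: C, bond orders sum to 3 (valence 4) → 1 H
  atom 3: C, bond orders sum to 3 (valence 4) → 1 H
  atom 4: C, bond orders sum to 3 (valence 4) → 1 H
  atom 5: N, bond orders sum to 3 (valence 3) → 0 H
  atom 6: C, bond orders sum to 3 (valence 4) → 1 H
Totals → C:5, H:5, N:1.

C5H5N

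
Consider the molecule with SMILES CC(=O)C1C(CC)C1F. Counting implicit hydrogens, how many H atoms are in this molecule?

Walk through each heavy atom and fill implicit hydrogens from standard valence (C 4, N 3, O 2, S 2, halogen 1):
  atom 1: C, bond orders sum to 1 (valence 4) → 3 H
  atom 2: C, bond orders sum to 4 (valence 4) → 0 H
  atom 3: O, bond orders sum to 2 (valence 2) → 0 H
  atom 4: C, bond orders sum to 3 (valence 4) → 1 H
  atom 5: C, bond orders sum to 3 (valence 4) → 1 H
  atom 6: C, bond orders sum to 2 (valence 4) → 2 H
  atom 7: C, bond orders sum to 1 (valence 4) → 3 H
  atom 8: C, bond orders sum to 3 (valence 4) → 1 H
  atom 9: F (halogen, monovalent) → 0 H
Total hydrogens: 11.

11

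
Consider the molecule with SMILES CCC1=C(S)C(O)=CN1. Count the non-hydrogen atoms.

Every atom symbol written in the SMILES (organic subset) is one heavy atom; implicit H are not written.
Heavy atoms by element → C:6, N:1, O:1, S:1.
Total: 9.

9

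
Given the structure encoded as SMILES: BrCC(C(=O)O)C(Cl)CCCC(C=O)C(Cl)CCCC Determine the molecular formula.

Walk through each heavy atom and fill implicit hydrogens from standard valence (C 4, N 3, O 2, S 2, halogen 1):
  atom 1: Br (halogen, monovalent) → 0 H
  atom 2: C, bond orders sum to 2 (valence 4) → 2 H
  atom 3: C, bond orders sum to 3 (valence 4) → 1 H
  atom 4: C, bond orders sum to 4 (valence 4) → 0 H
  atom 5: O, bond orders sum to 2 (valence 2) → 0 H
  atom 6: O, bond orders sum to 1 (valence 2) → 1 H
  atom 7: C, bond orders sum to 3 (valence 4) → 1 H
  atom 8: Cl (halogen, monovalent) → 0 H
  atom 9: C, bond orders sum to 2 (valence 4) → 2 H
  atom 10: C, bond orders sum to 2 (valence 4) → 2 H
  atom 11: C, bond orders sum to 2 (valence 4) → 2 H
  atom 12: C, bond orders sum to 3 (valence 4) → 1 H
  atom 13: C, bond orders sum to 3 (valence 4) → 1 H
  atom 14: O, bond orders sum to 2 (valence 2) → 0 H
  atom 15: C, bond orders sum to 3 (valence 4) → 1 H
  atom 16: Cl (halogen, monovalent) → 0 H
  atom 17: C, bond orders sum to 2 (valence 4) → 2 H
  atom 18: C, bond orders sum to 2 (valence 4) → 2 H
  atom 19: C, bond orders sum to 2 (valence 4) → 2 H
  atom 20: C, bond orders sum to 1 (valence 4) → 3 H
Totals → C:14, H:23, Br:1, Cl:2, O:3.

C14H23BrCl2O3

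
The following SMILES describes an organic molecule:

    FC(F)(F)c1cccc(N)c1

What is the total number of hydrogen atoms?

6

Walk through each heavy atom and fill implicit hydrogens from standard valence (C 4, N 3, O 2, S 2, halogen 1); for lowercase aromatic atoms, an aromatic c carries 1 H when it has two neighbours and 0 H with three, and aromatic n carries 0 H:
  atom 1: F (halogen, monovalent) → 0 H
  atom 2: C, bond orders sum to 4 (valence 4) → 0 H
  atom 3: F (halogen, monovalent) → 0 H
  atom 4: F (halogen, monovalent) → 0 H
  atom 5: aromatic c, 3 neighbours → 0 H
  atom 6: aromatic c, 2 neighbours → 1 H
  atom 7: aromatic c, 2 neighbours → 1 H
  atom 8: aromatic c, 2 neighbours → 1 H
  atom 9: aromatic c, 3 neighbours → 0 H
  atom 10: N, bond orders sum to 1 (valence 3) → 2 H
  atom 11: aromatic c, 2 neighbours → 1 H
Total hydrogens: 6.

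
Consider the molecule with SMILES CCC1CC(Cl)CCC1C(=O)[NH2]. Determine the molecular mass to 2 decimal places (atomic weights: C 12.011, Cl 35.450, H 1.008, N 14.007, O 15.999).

First, the molecular formula is C9H16ClNO (counting implicit H from valence).
  C: 9 × 12.011 = 108.099
  Cl: 1 × 35.450 = 35.450
  H: 16 × 1.008 = 16.128
  N: 1 × 14.007 = 14.007
  O: 1 × 15.999 = 15.999
Sum: 9×12.011 + 1×35.450 + 16×1.008 + 1×14.007 + 1×15.999 = 189.683 → 189.68 g/mol.

189.68 g/mol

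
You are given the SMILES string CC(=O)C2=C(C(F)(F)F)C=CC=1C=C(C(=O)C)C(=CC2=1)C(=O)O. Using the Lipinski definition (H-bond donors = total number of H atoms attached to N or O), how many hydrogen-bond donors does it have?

Donors: find every N or O and count the H atoms it carries.
  atom 3 (O): bond orders sum to 2 → 0 H
  atom 16 (O): bond orders sum to 2 → 0 H
  atom 22 (O): bond orders sum to 2 → 0 H
  atom 23 (O): bond orders sum to 1 → 1 H
Lipinski HBD = 1.

1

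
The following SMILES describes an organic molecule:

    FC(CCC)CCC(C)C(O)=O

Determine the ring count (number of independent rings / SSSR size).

0

In SMILES, each pair of matching ring-closure digits denotes one ring-closing bond; the number of such bonds equals the number of independent rings.
Ring-closure bonds here: 0.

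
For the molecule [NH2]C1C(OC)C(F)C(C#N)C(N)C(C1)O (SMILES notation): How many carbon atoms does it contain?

9

Count every carbon token in the SMILES (each C, including those in ring-closure positions and inside branches).
Carbon count: 9.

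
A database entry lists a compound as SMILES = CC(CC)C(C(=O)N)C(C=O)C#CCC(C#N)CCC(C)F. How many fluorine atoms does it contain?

1

Scan the SMILES for F atoms (remember two-letter symbols like Cl and Br are single atoms).
Fluorine count: 1.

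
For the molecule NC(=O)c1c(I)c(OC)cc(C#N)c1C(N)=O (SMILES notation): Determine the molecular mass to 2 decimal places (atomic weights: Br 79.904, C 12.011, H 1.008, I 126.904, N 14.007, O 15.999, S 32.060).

345.10 g/mol

First, the molecular formula is C10H8IN3O3 (counting implicit H from valence).
  C: 10 × 12.011 = 120.110
  H: 8 × 1.008 = 8.064
  I: 1 × 126.904 = 126.904
  N: 3 × 14.007 = 42.021
  O: 3 × 15.999 = 47.997
Sum: 10×12.011 + 8×1.008 + 1×126.904 + 3×14.007 + 3×15.999 = 345.096 → 345.10 g/mol.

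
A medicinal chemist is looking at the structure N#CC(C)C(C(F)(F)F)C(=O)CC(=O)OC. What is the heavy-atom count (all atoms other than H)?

16

Every atom symbol written in the SMILES (organic subset) is one heavy atom; implicit H are not written.
Heavy atoms by element → C:9, F:3, N:1, O:3.
Total: 16.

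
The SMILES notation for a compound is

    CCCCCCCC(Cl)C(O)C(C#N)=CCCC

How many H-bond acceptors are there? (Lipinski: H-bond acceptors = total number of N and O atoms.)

N atoms: 1; O atoms: 1.
Lipinski HBA = 1 + 1 = 2.

2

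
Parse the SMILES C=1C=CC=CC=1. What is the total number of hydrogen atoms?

Walk through each heavy atom and fill implicit hydrogens from standard valence (C 4, N 3, O 2, S 2, halogen 1):
  atom 1: C, bond orders sum to 3 (valence 4) → 1 H
  atom 2: C, bond orders sum to 3 (valence 4) → 1 H
  atom 3: C, bond orders sum to 3 (valence 4) → 1 H
  atom 4: C, bond orders sum to 3 (valence 4) → 1 H
  atom 5: C, bond orders sum to 3 (valence 4) → 1 H
  atom 6: C, bond orders sum to 3 (valence 4) → 1 H
Total hydrogens: 6.

6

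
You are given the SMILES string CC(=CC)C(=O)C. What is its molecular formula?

C6H10O

Walk through each heavy atom and fill implicit hydrogens from standard valence (C 4, N 3, O 2, S 2, halogen 1):
  atom 1: C, bond orders sum to 1 (valence 4) → 3 H
  atom 2: C, bond orders sum to 4 (valence 4) → 0 H
  atom 3: C, bond orders sum to 3 (valence 4) → 1 H
  atom 4: C, bond orders sum to 1 (valence 4) → 3 H
  atom 5: C, bond orders sum to 4 (valence 4) → 0 H
  atom 6: O, bond orders sum to 2 (valence 2) → 0 H
  atom 7: C, bond orders sum to 1 (valence 4) → 3 H
Totals → C:6, H:10, O:1.
In Hill order: C6H10O.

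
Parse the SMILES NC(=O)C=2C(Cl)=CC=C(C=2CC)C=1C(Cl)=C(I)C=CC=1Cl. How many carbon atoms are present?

Count every carbon token in the SMILES (each C, including those in ring-closure positions and inside branches).
Carbon count: 15.

15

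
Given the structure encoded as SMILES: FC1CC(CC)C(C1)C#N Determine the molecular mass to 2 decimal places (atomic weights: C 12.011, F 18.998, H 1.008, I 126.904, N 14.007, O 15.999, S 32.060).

First, the molecular formula is C8H12FN (counting implicit H from valence).
  C: 8 × 12.011 = 96.088
  F: 1 × 18.998 = 18.998
  H: 12 × 1.008 = 12.096
  N: 1 × 14.007 = 14.007
Sum: 8×12.011 + 1×18.998 + 12×1.008 + 1×14.007 = 141.189 → 141.19 g/mol.

141.19 g/mol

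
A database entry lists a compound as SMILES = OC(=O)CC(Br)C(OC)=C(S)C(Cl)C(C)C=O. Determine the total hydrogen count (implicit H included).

Walk through each heavy atom and fill implicit hydrogens from standard valence (C 4, N 3, O 2, S 2, halogen 1):
  atom 1: O, bond orders sum to 1 (valence 2) → 1 H
  atom 2: C, bond orders sum to 4 (valence 4) → 0 H
  atom 3: O, bond orders sum to 2 (valence 2) → 0 H
  atom 4: C, bond orders sum to 2 (valence 4) → 2 H
  atom 5: C, bond orders sum to 3 (valence 4) → 1 H
  atom 6: Br (halogen, monovalent) → 0 H
  atom 7: C, bond orders sum to 4 (valence 4) → 0 H
  atom 8: O, bond orders sum to 2 (valence 2) → 0 H
  atom 9: C, bond orders sum to 1 (valence 4) → 3 H
  atom 10: C, bond orders sum to 4 (valence 4) → 0 H
  atom 11: S, bond orders sum to 1 (valence 2) → 1 H
  atom 12: C, bond orders sum to 3 (valence 4) → 1 H
  atom 13: Cl (halogen, monovalent) → 0 H
  atom 14: C, bond orders sum to 3 (valence 4) → 1 H
  atom 15: C, bond orders sum to 1 (valence 4) → 3 H
  atom 16: C, bond orders sum to 3 (valence 4) → 1 H
  atom 17: O, bond orders sum to 2 (valence 2) → 0 H
Total hydrogens: 14.

14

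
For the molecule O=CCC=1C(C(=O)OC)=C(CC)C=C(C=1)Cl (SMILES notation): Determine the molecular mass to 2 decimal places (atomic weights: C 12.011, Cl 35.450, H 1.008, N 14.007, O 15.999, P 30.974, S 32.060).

240.68 g/mol

First, the molecular formula is C12H13ClO3 (counting implicit H from valence).
  C: 12 × 12.011 = 144.132
  Cl: 1 × 35.450 = 35.450
  H: 13 × 1.008 = 13.104
  O: 3 × 15.999 = 47.997
Sum: 12×12.011 + 1×35.450 + 13×1.008 + 3×15.999 = 240.683 → 240.68 g/mol.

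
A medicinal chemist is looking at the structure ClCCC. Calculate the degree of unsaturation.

0

Molecular formula: C3H7Cl.
DoU = (2C + 2 + N − H − X) / 2, where X is the halogen count and O/S are ignored.
    = (2·3 + 2 + 0 − 7 − 1) / 2 = 0 / 2 = 0.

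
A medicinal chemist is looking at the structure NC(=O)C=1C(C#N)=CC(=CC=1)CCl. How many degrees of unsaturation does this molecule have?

7

Molecular formula: C9H7ClN2O.
DoU = (2C + 2 + N − H − X) / 2, where X is the halogen count and O/S are ignored.
    = (2·9 + 2 + 2 − 7 − 1) / 2 = 14 / 2 = 7.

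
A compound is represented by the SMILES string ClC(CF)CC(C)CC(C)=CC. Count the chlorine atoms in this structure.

1

Scan the SMILES for Cl atoms (remember two-letter symbols like Cl and Br are single atoms).
Chlorine count: 1.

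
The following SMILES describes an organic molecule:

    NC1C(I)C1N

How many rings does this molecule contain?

1

In SMILES, each pair of matching ring-closure digits denotes one ring-closing bond; the number of such bonds equals the number of independent rings.
Ring-closure bonds here: 1.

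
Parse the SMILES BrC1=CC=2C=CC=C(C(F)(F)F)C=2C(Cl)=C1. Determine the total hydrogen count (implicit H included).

5

Walk through each heavy atom and fill implicit hydrogens from standard valence (C 4, N 3, O 2, S 2, halogen 1):
  atom 1: Br (halogen, monovalent) → 0 H
  atom 2: C, bond orders sum to 4 (valence 4) → 0 H
  atom 3: C, bond orders sum to 3 (valence 4) → 1 H
  atom 4: C, bond orders sum to 4 (valence 4) → 0 H
  atom 5: C, bond orders sum to 3 (valence 4) → 1 H
  atom 6: C, bond orders sum to 3 (valence 4) → 1 H
  atom 7: C, bond orders sum to 3 (valence 4) → 1 H
  atom 8: C, bond orders sum to 4 (valence 4) → 0 H
  atom 9: C, bond orders sum to 4 (valence 4) → 0 H
  atom 10: F (halogen, monovalent) → 0 H
  atom 11: F (halogen, monovalent) → 0 H
  atom 12: F (halogen, monovalent) → 0 H
  atom 13: C, bond orders sum to 4 (valence 4) → 0 H
  atom 14: C, bond orders sum to 4 (valence 4) → 0 H
  atom 15: Cl (halogen, monovalent) → 0 H
  atom 16: C, bond orders sum to 3 (valence 4) → 1 H
Total hydrogens: 5.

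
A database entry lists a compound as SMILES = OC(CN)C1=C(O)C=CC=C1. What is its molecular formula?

C8H11NO2

Walk through each heavy atom and fill implicit hydrogens from standard valence (C 4, N 3, O 2, S 2, halogen 1):
  atom 1: O, bond orders sum to 1 (valence 2) → 1 H
  atom 2: C, bond orders sum to 3 (valence 4) → 1 H
  atom 3: C, bond orders sum to 2 (valence 4) → 2 H
  atom 4: N, bond orders sum to 1 (valence 3) → 2 H
  atom 5: C, bond orders sum to 4 (valence 4) → 0 H
  atom 6: C, bond orders sum to 4 (valence 4) → 0 H
  atom 7: O, bond orders sum to 1 (valence 2) → 1 H
  atom 8: C, bond orders sum to 3 (valence 4) → 1 H
  atom 9: C, bond orders sum to 3 (valence 4) → 1 H
  atom 10: C, bond orders sum to 3 (valence 4) → 1 H
  atom 11: C, bond orders sum to 3 (valence 4) → 1 H
Totals → C:8, H:11, N:1, O:2.
In Hill order: C8H11NO2.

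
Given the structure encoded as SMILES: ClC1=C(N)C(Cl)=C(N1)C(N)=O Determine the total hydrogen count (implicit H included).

5

Walk through each heavy atom and fill implicit hydrogens from standard valence (C 4, N 3, O 2, S 2, halogen 1):
  atom 1: Cl (halogen, monovalent) → 0 H
  atom 2: C, bond orders sum to 4 (valence 4) → 0 H
  atom 3: C, bond orders sum to 4 (valence 4) → 0 H
  atom 4: N, bond orders sum to 1 (valence 3) → 2 H
  atom 5: C, bond orders sum to 4 (valence 4) → 0 H
  atom 6: Cl (halogen, monovalent) → 0 H
  atom 7: C, bond orders sum to 4 (valence 4) → 0 H
  atom 8: N, bond orders sum to 2 (valence 3) → 1 H
  atom 9: C, bond orders sum to 4 (valence 4) → 0 H
  atom 10: N, bond orders sum to 1 (valence 3) → 2 H
  atom 11: O, bond orders sum to 2 (valence 2) → 0 H
Total hydrogens: 5.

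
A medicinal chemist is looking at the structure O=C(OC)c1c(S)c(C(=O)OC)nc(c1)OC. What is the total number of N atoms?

1

Scan the SMILES for N atoms (remember two-letter symbols like Cl and Br are single atoms).
Nitrogen count: 1.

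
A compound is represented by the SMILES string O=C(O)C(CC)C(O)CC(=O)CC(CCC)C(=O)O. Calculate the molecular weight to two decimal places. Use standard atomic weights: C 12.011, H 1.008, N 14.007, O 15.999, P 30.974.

First, the molecular formula is C13H22O6 (counting implicit H from valence).
  C: 13 × 12.011 = 156.143
  H: 22 × 1.008 = 22.176
  O: 6 × 15.999 = 95.994
Sum: 13×12.011 + 22×1.008 + 6×15.999 = 274.313 → 274.31 g/mol.

274.31 g/mol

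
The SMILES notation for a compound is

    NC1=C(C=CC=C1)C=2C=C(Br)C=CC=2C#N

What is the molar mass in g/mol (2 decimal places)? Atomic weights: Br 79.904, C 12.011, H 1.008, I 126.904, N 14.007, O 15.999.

First, the molecular formula is C13H9BrN2 (counting implicit H from valence).
  Br: 1 × 79.904 = 79.904
  C: 13 × 12.011 = 156.143
  H: 9 × 1.008 = 9.072
  N: 2 × 14.007 = 28.014
Sum: 1×79.904 + 13×12.011 + 9×1.008 + 2×14.007 = 273.133 → 273.13 g/mol.

273.13 g/mol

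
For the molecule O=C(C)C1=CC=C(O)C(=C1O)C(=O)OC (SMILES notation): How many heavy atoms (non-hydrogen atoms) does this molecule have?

15

Every atom symbol written in the SMILES (organic subset) is one heavy atom; implicit H are not written.
Heavy atoms by element → C:10, O:5.
Total: 15.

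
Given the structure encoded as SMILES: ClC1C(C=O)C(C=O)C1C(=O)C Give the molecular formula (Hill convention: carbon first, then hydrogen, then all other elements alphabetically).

Walk through each heavy atom and fill implicit hydrogens from standard valence (C 4, N 3, O 2, S 2, halogen 1):
  atom 1: Cl (halogen, monovalent) → 0 H
  atom 2: C, bond orders sum to 3 (valence 4) → 1 H
  atom 3: C, bond orders sum to 3 (valence 4) → 1 H
  atom 4: C, bond orders sum to 3 (valence 4) → 1 H
  atom 5: O, bond orders sum to 2 (valence 2) → 0 H
  atom 6: C, bond orders sum to 3 (valence 4) → 1 H
  atom 7: C, bond orders sum to 3 (valence 4) → 1 H
  atom 8: O, bond orders sum to 2 (valence 2) → 0 H
  atom 9: C, bond orders sum to 3 (valence 4) → 1 H
  atom 10: C, bond orders sum to 4 (valence 4) → 0 H
  atom 11: O, bond orders sum to 2 (valence 2) → 0 H
  atom 12: C, bond orders sum to 1 (valence 4) → 3 H
Totals → C:8, H:9, Cl:1, O:3.

C8H9ClO3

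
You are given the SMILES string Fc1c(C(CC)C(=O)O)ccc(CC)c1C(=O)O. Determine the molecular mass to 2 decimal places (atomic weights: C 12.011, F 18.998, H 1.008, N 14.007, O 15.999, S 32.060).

254.26 g/mol

First, the molecular formula is C13H15FO4 (counting implicit H from valence).
  C: 13 × 12.011 = 156.143
  F: 1 × 18.998 = 18.998
  H: 15 × 1.008 = 15.120
  O: 4 × 15.999 = 63.996
Sum: 13×12.011 + 1×18.998 + 15×1.008 + 4×15.999 = 254.257 → 254.26 g/mol.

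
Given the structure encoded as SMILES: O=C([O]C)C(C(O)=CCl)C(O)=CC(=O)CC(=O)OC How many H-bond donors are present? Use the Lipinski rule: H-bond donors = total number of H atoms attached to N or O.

2

Donors: find every N or O and count the H atoms it carries.
  atom 1 (O): bond orders sum to 2 → 0 H
  atom 3 (O): bond orders sum to 2 → 0 H
  atom 7 (O): bond orders sum to 1 → 1 H
  atom 11 (O): bond orders sum to 1 → 1 H
  atom 14 (O): bond orders sum to 2 → 0 H
  atom 17 (O): bond orders sum to 2 → 0 H
  atom 18 (O): bond orders sum to 2 → 0 H
Lipinski HBD = 2.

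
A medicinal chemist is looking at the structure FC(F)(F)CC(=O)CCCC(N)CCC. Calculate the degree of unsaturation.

1

Degree of unsaturation = (number of rings) + (number of π bonds).
Ring closures in the SMILES: 0.
π bonds: 1 double bond (each 1 DoU) → 1 DoU from unsaturation.
Total DoU = 0 + 1 = 1.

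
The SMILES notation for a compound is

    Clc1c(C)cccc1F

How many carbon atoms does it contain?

Count every carbon token in the SMILES (each C, including those in ring-closure positions and inside branches).
Carbon count: 7.

7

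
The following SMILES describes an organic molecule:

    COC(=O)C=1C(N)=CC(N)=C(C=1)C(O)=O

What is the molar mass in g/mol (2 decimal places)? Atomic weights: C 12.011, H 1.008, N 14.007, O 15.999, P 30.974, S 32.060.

First, the molecular formula is C9H10N2O4 (counting implicit H from valence).
  C: 9 × 12.011 = 108.099
  H: 10 × 1.008 = 10.080
  N: 2 × 14.007 = 28.014
  O: 4 × 15.999 = 63.996
Sum: 9×12.011 + 10×1.008 + 2×14.007 + 4×15.999 = 210.189 → 210.19 g/mol.

210.19 g/mol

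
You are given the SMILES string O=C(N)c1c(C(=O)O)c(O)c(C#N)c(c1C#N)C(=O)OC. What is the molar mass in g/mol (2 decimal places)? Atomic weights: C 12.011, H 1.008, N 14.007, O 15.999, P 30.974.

289.20 g/mol

First, the molecular formula is C12H7N3O6 (counting implicit H from valence).
  C: 12 × 12.011 = 144.132
  H: 7 × 1.008 = 7.056
  N: 3 × 14.007 = 42.021
  O: 6 × 15.999 = 95.994
Sum: 12×12.011 + 7×1.008 + 3×14.007 + 6×15.999 = 289.203 → 289.20 g/mol.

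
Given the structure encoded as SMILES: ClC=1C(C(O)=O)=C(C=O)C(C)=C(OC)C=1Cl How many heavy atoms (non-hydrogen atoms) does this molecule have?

16

Every atom symbol written in the SMILES (organic subset) is one heavy atom; implicit H are not written.
Heavy atoms by element → C:10, Cl:2, O:4.
Total: 16.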